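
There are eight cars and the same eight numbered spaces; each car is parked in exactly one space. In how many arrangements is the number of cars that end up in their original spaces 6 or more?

Sum C(8,i)·!(8-i) for i = 6..8:
  i=6: C(8,6)·!2 = 28·1 = 28
  i=7: C(8,7)·!1 = 8·0 = 0
  i=8: C(8,8)·!0 = 1·1 = 1
Total = 29.

29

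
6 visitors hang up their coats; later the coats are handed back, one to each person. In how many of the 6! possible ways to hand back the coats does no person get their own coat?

Recurrence: !6 = 5·(!5 + !4).
!6 = 5·(44 + 9) = 5·53 = 265

265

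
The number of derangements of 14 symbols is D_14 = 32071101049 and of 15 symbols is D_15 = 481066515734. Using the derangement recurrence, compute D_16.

7697064251745

D_16 = (16-1)·(D_15 + D_14) = 15·(481066515734 + 32071101049) = 15·513137616783 = 7697064251745.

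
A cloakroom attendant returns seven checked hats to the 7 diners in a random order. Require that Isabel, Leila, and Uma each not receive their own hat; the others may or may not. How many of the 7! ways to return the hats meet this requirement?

Let A_j be the event that the j-th constrained one is fixed. By inclusion-exclusion over the 3 events:
Σ_{j=0}^{3} (-1)^j C(3,j)(7-j)!
= C(3,0)·7! - C(3,1)·6! + C(3,2)·5! - C(3,3)·4!
= 5040 - 2160 + 360 - 24
= 3216

3216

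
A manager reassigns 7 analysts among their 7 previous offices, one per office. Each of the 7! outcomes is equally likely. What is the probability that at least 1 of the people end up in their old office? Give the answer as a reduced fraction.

177/280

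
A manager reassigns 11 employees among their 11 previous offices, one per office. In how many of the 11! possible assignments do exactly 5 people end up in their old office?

122430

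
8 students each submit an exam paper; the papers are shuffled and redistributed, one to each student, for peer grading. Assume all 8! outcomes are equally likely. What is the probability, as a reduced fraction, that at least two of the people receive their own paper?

2131/8064

Favorable outcomes: Σ_{i≥2} C(8,i)·!(8-i) = 28·265 + 56·44 + 70·9 + 56·2 + 28·1 + 8·0 + 1·1 = 10655.
Total outcomes: 8! = 40320.
Probability = 10655/40320 = 2131/8064.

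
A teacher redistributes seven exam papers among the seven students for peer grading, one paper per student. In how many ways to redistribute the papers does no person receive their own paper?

1854

Use !n = (n-1)(!(n-1) + !(n-2)).
!7 = 6·(265 + 44) = 6·309 = 1854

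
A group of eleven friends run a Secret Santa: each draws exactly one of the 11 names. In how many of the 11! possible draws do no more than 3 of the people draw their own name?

39158866

# with exactly i fixed is C(11,i)·!(11-i); sum over i=0..3:
  i=0: C(11,0)·!11 = 1·14684570 = 14684570
  i=1: C(11,1)·!10 = 11·1334961 = 14684571
  i=2: C(11,2)·!9 = 55·133496 = 7342280
  i=3: C(11,3)·!8 = 165·14833 = 2447445
Total = 39158866.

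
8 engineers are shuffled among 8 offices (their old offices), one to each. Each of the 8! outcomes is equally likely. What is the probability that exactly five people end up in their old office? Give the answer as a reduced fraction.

Favorable outcomes: C(8,5)·!3 = 56·2 = 112.
Total outcomes: 8! = 40320.
Probability = 112/40320 = 1/360.

1/360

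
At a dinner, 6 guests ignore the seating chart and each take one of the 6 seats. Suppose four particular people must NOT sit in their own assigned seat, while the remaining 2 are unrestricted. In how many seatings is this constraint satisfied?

Let A_j be the event that the j-th constrained one is fixed. By inclusion-exclusion over the 4 events:
Σ_{j=0}^{4} (-1)^j C(4,j)(6-j)!
= C(4,0)·6! - C(4,1)·5! + C(4,2)·4! - C(4,3)·3! + C(4,4)·2!
= 720 - 480 + 144 - 24 + 2
= 362

362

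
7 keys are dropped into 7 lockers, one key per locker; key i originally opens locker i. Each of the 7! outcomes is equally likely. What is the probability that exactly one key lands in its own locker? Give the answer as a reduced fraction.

53/144

Favorable outcomes: C(7,1)·!6 = 7·265 = 1855.
Total outcomes: 7! = 5040.
Probability = 1855/5040 = 53/144.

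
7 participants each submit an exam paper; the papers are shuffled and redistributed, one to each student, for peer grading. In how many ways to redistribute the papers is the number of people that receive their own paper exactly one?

Choose which one of the 7 is fixed: C(7,1) = 7.
The other 6 form a derangement: !6 = 265.
Total: 7 × 265 = 1855.

1855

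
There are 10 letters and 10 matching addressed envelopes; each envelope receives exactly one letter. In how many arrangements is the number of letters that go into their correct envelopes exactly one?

1334960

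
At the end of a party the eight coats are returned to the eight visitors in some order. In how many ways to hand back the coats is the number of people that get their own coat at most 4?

Sum C(8,i)·!(8-i) for i = 0..4:
  i=0: C(8,0)·!8 = 1·14833 = 14833
  i=1: C(8,1)·!7 = 8·1854 = 14832
  i=2: C(8,2)·!6 = 28·265 = 7420
  i=3: C(8,3)·!5 = 56·44 = 2464
  i=4: C(8,4)·!4 = 70·9 = 630
Total = 40179.

40179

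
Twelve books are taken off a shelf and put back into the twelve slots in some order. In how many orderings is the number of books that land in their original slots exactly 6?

244860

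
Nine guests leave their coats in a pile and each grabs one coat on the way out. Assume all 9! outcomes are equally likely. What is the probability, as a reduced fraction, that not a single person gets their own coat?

Favorable outcomes: !9 = 133496.
Total outcomes: 9! = 362880.
Probability = 133496/362880 = 16687/45360.

16687/45360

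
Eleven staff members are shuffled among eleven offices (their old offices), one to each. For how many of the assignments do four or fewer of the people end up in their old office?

Sum C(11,i)·!(11-i) for i = 0..4:
  i=0: C(11,0)·!11 = 1·14684570 = 14684570
  i=1: C(11,1)·!10 = 11·1334961 = 14684571
  i=2: C(11,2)·!9 = 55·133496 = 7342280
  i=3: C(11,3)·!8 = 165·14833 = 2447445
  i=4: C(11,4)·!7 = 330·1854 = 611820
Total = 39770686.

39770686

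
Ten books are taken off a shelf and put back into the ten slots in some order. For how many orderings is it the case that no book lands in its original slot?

!10 is the nearest integer to 10!/e.
10! = 3628800, and 3628800/e ≈ 1334960.92, so !10 = 1334961.

1334961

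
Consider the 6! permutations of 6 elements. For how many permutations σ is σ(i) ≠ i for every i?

265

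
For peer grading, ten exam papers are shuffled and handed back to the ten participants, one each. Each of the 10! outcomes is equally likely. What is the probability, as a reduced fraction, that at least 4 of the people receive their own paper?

34457/1814400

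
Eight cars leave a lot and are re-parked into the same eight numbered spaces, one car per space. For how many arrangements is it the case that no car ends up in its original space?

14833

!8 is the nearest integer to 8!/e.
8! = 40320, and 40320/e ≈ 14832.90, so !8 = 14833.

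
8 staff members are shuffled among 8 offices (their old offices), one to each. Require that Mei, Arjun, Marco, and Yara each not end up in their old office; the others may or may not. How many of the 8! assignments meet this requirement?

24024

Let A_j be the event that the j-th constrained one is fixed. By inclusion-exclusion over the 4 events:
Σ_{j=0}^{4} (-1)^j C(4,j)(8-j)!
= C(4,0)·8! - C(4,1)·7! + C(4,2)·6! - C(4,3)·5! + C(4,4)·4!
= 40320 - 20160 + 4320 - 480 + 24
= 24024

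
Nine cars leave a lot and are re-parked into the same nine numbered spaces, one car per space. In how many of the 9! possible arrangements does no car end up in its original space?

!9 = 9! · Σ_{k=0}^{9} (-1)^k/k!
= 9! - 9!/1! + 9!/2! - 9!/3! + 9!/4! - 9!/5! + 9!/6! - 9!/7! + 9!/8! - 9!/9!
= 362880 - 362880 + 181440 - 60480 + 15120 - 3024 + 504 - 72 + 9 - 1
= 133496

133496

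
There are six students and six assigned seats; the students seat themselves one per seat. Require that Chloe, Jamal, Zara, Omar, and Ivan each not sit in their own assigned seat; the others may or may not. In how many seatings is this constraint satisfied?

Inclusion-exclusion on the 5 forbidden self-matches:
Σ_{j=0}^{5} (-1)^j C(5,j)(6-j)!
= C(5,0)·6! - C(5,1)·5! + C(5,2)·4! - C(5,3)·3! + C(5,4)·2! - C(5,5)·1!
= 720 - 600 + 240 - 60 + 10 - 1
= 309

309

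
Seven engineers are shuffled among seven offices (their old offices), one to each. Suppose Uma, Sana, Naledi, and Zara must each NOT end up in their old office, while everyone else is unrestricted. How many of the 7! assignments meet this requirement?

2790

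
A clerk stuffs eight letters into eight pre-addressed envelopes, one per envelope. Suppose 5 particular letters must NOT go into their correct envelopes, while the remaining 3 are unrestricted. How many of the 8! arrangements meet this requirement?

21234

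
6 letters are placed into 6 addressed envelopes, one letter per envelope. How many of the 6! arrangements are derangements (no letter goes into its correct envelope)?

!6 = 6! · Σ_{k=0}^{6} (-1)^k/k!
= 6! - 6!/1! + 6!/2! - 6!/3! + 6!/4! - 6!/5! + 6!/6!
= 720 - 720 + 360 - 120 + 30 - 6 + 1
= 265

265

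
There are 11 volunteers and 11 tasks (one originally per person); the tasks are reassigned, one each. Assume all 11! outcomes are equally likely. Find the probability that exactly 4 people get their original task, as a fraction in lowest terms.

103/6720

Favorable outcomes: C(11,4)·!7 = 330·1854 = 611820.
Total outcomes: 11! = 39916800.
Probability = 611820/39916800 = 103/6720.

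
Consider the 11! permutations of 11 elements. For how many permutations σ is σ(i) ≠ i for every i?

14684570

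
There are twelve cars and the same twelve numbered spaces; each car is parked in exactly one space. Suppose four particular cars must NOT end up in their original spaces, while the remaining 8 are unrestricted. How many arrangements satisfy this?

Inclusion-exclusion on the 4 forbidden self-matches:
Σ_{j=0}^{4} (-1)^j C(4,j)(12-j)!
= C(4,0)·12! - C(4,1)·11! + C(4,2)·10! - C(4,3)·9! + C(4,4)·8!
= 479001600 - 159667200 + 21772800 - 1451520 + 40320
= 339696000

339696000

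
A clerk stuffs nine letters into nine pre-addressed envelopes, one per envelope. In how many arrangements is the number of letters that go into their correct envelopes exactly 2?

Pick the 2 fixed positions: C(9,2) = 36 ways.
The other 7 form a derangement: !7 = 1854.
Total: 36 × 1854 = 66744.

66744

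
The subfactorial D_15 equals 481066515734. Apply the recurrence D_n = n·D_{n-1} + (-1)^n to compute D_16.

7697064251745

D_16 = 16·481066515734 + 1 = 7697064251745.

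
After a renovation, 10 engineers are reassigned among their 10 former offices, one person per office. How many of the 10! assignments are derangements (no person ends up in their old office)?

1334961

The subfactorial !10 = [10!/e] (nearest integer).
10! = 3628800, and 3628800/e ≈ 1334960.92, so !10 = 1334961.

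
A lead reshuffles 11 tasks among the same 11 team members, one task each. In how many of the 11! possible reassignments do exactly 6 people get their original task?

Pick the 6 fixed positions: C(11,6) = 462 ways.
The remaining 5 must be deranged: !5 = 44.
Total: 462 × 44 = 20328.

20328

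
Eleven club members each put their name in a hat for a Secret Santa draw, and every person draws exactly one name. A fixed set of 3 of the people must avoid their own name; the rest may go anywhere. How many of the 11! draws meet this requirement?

Let A_j be the event that the j-th constrained one is fixed. By inclusion-exclusion over the 3 events:
Σ_{j=0}^{3} (-1)^j C(3,j)(11-j)!
= C(3,0)·11! - C(3,1)·10! + C(3,2)·9! - C(3,3)·8!
= 39916800 - 10886400 + 1088640 - 40320
= 30078720

30078720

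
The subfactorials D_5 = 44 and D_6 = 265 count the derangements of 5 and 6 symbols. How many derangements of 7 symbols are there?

1854

D_7 = (7-1)·(D_6 + D_5) = 6·(265 + 44) = 6·309 = 1854.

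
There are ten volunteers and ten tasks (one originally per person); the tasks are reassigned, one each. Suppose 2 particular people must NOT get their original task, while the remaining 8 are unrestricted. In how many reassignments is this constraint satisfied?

2943360

Let A_j be the event that the j-th constrained one is fixed. By inclusion-exclusion over the 2 events:
Σ_{j=0}^{2} (-1)^j C(2,j)(10-j)!
= C(2,0)·10! - C(2,1)·9! + C(2,2)·8!
= 3628800 - 725760 + 40320
= 2943360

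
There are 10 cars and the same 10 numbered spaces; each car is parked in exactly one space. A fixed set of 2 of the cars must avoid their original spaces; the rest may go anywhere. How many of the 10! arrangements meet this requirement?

Inclusion-exclusion on the 2 forbidden self-matches:
Σ_{j=0}^{2} (-1)^j C(2,j)(10-j)!
= C(2,0)·10! - C(2,1)·9! + C(2,2)·8!
= 3628800 - 725760 + 40320
= 2943360

2943360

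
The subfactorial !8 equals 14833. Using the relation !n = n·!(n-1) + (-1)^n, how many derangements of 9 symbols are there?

133496

!9 = 9·14833 - 1 = 133496.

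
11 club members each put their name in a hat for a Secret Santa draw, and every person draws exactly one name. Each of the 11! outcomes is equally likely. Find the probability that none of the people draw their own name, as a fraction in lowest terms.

1468457/3991680

Favorable outcomes: !11 = 14684570.
Total outcomes: 11! = 39916800.
Probability = 14684570/39916800 = 1468457/3991680.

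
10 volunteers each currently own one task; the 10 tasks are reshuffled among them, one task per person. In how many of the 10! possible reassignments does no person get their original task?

Use !n = n·!(n-1) + (-1)^n.
!10 = 10·133496 + 1 = 1334961

1334961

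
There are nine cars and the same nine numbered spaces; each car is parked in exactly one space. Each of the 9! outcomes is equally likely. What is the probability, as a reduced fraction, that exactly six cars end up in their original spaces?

1/2160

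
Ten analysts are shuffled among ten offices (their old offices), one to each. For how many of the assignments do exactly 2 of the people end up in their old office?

667485

Choose which 2 of the 10 are fixed: C(10,2) = 45.
The remaining 8 must be deranged: !8 = 14833.
Total: 45 × 14833 = 667485.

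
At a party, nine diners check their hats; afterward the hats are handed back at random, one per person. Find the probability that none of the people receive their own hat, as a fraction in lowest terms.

16687/45360

Favorable outcomes: !9 = 133496.
Total outcomes: 9! = 362880.
Probability = 133496/362880 = 16687/45360.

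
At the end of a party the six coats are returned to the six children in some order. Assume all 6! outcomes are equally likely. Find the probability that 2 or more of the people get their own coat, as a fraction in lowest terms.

191/720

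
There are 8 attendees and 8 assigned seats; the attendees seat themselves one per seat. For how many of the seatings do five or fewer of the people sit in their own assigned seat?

40291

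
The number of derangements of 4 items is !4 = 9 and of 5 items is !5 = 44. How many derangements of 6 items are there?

!6 = (6-1)·(!5 + !4) = 5·(44 + 9) = 5·53 = 265.

265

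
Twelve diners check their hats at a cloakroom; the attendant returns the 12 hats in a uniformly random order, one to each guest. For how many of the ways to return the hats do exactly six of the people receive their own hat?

Choose which 6 of the 12 are fixed: C(12,6) = 924.
The remaining 6 must be deranged: !6 = 265.
Total: 924 × 265 = 244860.

244860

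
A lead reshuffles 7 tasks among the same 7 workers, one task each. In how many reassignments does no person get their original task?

Use !n = n·!(n-1) + (-1)^n.
!7 = 7·265 - 1 = 1854

1854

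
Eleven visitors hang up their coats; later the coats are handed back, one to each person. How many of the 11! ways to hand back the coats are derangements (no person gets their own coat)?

14684570

!11 is the nearest integer to 11!/e.
11! = 39916800, and 39916800/e ≈ 14684570.08, so !11 = 14684570.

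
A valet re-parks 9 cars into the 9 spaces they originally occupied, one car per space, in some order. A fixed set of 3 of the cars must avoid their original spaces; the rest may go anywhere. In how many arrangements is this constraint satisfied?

256320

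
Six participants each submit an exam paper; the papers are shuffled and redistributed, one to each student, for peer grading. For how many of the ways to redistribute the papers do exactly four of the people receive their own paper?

15

Choose which 4 of the 6 are fixed: C(6,4) = 15.
The remaining 2 must be deranged: !2 = 1.
Total: 15 × 1 = 15.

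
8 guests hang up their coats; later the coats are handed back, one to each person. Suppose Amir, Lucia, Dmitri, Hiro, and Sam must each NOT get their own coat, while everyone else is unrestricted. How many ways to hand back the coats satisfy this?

21234

Let A_j be the event that the j-th constrained one is fixed. By inclusion-exclusion over the 5 events:
Σ_{j=0}^{5} (-1)^j C(5,j)(8-j)!
= C(5,0)·8! - C(5,1)·7! + C(5,2)·6! - C(5,3)·5! + C(5,4)·4! - C(5,5)·3!
= 40320 - 25200 + 7200 - 1200 + 120 - 6
= 21234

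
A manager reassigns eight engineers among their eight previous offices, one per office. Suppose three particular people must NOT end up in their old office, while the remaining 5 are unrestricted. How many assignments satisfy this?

27240

Inclusion-exclusion on the 3 forbidden self-matches:
Σ_{j=0}^{3} (-1)^j C(3,j)(8-j)!
= C(3,0)·8! - C(3,1)·7! + C(3,2)·6! - C(3,3)·5!
= 40320 - 15120 + 2160 - 120
= 27240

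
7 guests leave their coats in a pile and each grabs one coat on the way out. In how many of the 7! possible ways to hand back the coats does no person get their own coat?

The number of derangements of 7 is !7 = Σ_{k=0}^{7} (-1)^k·7!/k!
= 7! - 7!/1! + 7!/2! - 7!/3! + 7!/4! - 7!/5! + 7!/6! - 7!/7!
= 5040 - 5040 + 2520 - 840 + 210 - 42 + 7 - 1
= 1854

1854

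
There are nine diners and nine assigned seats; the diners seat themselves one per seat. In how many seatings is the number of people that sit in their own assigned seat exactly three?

Pick the 3 fixed positions: C(9,3) = 84 ways.
The other 6 form a derangement: !6 = 265.
Total: 84 × 265 = 22260.

22260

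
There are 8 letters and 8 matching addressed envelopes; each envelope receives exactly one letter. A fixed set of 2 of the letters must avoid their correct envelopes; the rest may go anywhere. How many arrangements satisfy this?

30960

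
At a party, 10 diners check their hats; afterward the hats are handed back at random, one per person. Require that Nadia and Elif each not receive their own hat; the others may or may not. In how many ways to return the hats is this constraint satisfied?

Let A_j be the event that the j-th constrained one is fixed. By inclusion-exclusion over the 2 events:
Σ_{j=0}^{2} (-1)^j C(2,j)(10-j)!
= C(2,0)·10! - C(2,1)·9! + C(2,2)·8!
= 3628800 - 725760 + 40320
= 2943360

2943360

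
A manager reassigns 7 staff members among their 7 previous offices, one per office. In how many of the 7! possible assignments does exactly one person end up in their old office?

Choose which one of the 7 is fixed: C(7,1) = 7.
The other 6 form a derangement: !6 = 265.
Total: 7 × 265 = 1855.

1855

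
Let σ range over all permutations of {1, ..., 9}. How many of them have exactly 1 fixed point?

Choose which one of the 9 is fixed: C(9,1) = 9.
The remaining 8 must be deranged: !8 = 14833.
Total: 9 × 14833 = 133497.

133497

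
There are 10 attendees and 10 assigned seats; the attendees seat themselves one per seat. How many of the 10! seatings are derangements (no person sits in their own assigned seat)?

Use !n = n·!(n-1) + (-1)^n.
!10 = 10·133496 + 1 = 1334961

1334961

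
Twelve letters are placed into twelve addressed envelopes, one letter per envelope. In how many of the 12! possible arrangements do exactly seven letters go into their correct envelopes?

Pick the 7 fixed positions: C(12,7) = 792 ways.
The other 5 form a derangement: !5 = 44.
Total: 792 × 44 = 34848.

34848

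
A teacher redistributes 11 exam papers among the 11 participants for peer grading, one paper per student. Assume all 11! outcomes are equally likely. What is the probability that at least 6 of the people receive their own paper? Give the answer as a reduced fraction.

5921/9979200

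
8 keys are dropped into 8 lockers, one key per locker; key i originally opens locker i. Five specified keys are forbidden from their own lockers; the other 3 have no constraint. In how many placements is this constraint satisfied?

21234

Inclusion-exclusion on the 5 forbidden self-matches:
Σ_{j=0}^{5} (-1)^j C(5,j)(8-j)!
= C(5,0)·8! - C(5,1)·7! + C(5,2)·6! - C(5,3)·5! + C(5,4)·4! - C(5,5)·3!
= 40320 - 25200 + 7200 - 1200 + 120 - 6
= 21234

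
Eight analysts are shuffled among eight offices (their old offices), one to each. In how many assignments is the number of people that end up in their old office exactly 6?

28

Choose which 6 of the 8 are fixed: C(8,6) = 28.
The other 2 form a derangement: !2 = 1.
Total: 28 × 1 = 28.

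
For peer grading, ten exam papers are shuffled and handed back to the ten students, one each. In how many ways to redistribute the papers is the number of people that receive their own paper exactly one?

1334960

Pick the single fixed position: C(10,1) = 10 ways.
The remaining 9 must be deranged: !9 = 133496.
Total: 10 × 133496 = 1334960.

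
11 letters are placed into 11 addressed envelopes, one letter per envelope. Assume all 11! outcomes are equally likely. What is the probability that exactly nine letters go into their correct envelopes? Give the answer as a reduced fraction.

Favorable outcomes: C(11,9)·!2 = 55·1 = 55.
Total outcomes: 11! = 39916800.
Probability = 55/39916800 = 1/725760.

1/725760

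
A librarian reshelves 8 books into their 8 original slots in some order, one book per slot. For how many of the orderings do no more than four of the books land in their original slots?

Sum C(8,i)·!(8-i) for i = 0..4:
  i=0: C(8,0)·!8 = 1·14833 = 14833
  i=1: C(8,1)·!7 = 8·1854 = 14832
  i=2: C(8,2)·!6 = 28·265 = 7420
  i=3: C(8,3)·!5 = 56·44 = 2464
  i=4: C(8,4)·!4 = 70·9 = 630
Total = 40179.

40179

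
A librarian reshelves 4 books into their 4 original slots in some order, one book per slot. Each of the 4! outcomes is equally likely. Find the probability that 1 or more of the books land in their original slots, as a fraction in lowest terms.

5/8

Favorable outcomes: Σ_{i≥1} C(4,i)·!(4-i) = 4·2 + 6·1 + 4·0 + 1·1 = 15.
Total outcomes: 4! = 24.
Probability = 15/24 = 5/8.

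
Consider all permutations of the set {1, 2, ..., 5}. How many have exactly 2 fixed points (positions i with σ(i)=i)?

Choose which 2 of the 5 are fixed: C(5,2) = 10.
The other 3 form a derangement: !3 = 2.
Total: 10 × 2 = 20.

20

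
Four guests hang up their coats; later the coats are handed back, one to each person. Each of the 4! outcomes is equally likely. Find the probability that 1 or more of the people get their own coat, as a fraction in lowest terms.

5/8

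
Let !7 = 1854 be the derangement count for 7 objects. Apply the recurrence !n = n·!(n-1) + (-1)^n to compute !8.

14833

!8 = 8·1854 + 1 = 14833.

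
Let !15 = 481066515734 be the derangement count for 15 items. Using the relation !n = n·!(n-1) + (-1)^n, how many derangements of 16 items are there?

7697064251745

!16 = 16·481066515734 + 1 = 7697064251745.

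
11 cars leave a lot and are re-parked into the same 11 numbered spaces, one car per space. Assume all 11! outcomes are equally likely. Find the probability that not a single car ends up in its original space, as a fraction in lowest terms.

1468457/3991680

Favorable outcomes: !11 = 14684570.
Total outcomes: 11! = 39916800.
Probability = 14684570/39916800 = 1468457/3991680.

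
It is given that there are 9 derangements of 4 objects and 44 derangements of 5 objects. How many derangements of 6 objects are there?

265

!6 = (6-1)·(!5 + !4) = 5·(44 + 9) = 5·53 = 265.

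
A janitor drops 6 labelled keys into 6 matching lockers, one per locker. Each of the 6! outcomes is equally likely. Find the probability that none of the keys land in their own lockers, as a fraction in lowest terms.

Favorable outcomes: !6 = 265.
Total outcomes: 6! = 720.
Probability = 265/720 = 53/144.

53/144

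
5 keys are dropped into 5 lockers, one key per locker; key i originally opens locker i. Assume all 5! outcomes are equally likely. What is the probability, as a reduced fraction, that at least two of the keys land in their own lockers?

Favorable outcomes: Σ_{i≥2} C(5,i)·!(5-i) = 10·2 + 10·1 + 5·0 + 1·1 = 31.
Total outcomes: 5! = 120.
Probability = 31/120 = 31/120.

31/120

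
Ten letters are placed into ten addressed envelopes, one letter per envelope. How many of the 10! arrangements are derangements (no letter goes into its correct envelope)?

1334961

By inclusion-exclusion, !10 = Σ (-1)^k · 10!/k! for k=0..10
= 10! - 10!/1! + 10!/2! - 10!/3! + 10!/4! - 10!/5! + 10!/6! - 10!/7! + 10!/8! - 10!/9! + 10!/10!
= 3628800 - 3628800 + 1814400 - 604800 + 151200 - 30240 + 5040 - 720 + 90 - 10 + 1
= 1334961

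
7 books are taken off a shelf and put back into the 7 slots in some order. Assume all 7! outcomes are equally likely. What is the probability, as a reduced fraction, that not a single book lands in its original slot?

Favorable outcomes: !7 = 1854.
Total outcomes: 7! = 5040.
Probability = 1854/5040 = 103/280.

103/280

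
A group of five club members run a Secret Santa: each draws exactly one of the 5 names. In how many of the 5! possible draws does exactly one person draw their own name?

45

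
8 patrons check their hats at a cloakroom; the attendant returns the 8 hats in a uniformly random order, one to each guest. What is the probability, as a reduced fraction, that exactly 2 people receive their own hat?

53/288

Favorable outcomes: C(8,2)·!6 = 28·265 = 7420.
Total outcomes: 8! = 40320.
Probability = 7420/40320 = 53/288.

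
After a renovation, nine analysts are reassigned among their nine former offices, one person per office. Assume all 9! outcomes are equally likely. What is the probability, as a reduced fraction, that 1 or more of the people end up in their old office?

28673/45360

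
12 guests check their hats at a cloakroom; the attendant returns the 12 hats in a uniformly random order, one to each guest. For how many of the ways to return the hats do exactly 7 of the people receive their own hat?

Pick the 7 fixed positions: C(12,7) = 792 ways.
The remaining 5 must be deranged: !5 = 44.
Total: 792 × 44 = 34848.

34848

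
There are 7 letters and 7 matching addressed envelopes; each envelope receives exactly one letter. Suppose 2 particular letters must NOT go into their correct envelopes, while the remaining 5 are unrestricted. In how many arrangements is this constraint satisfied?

3720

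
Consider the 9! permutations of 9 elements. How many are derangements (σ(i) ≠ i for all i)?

133496

The number of derangements of 9 is !9 = Σ_{k=0}^{9} (-1)^k·9!/k!
= 9! - 9!/1! + 9!/2! - 9!/3! + 9!/4! - 9!/5! + 9!/6! - 9!/7! + 9!/8! - 9!/9!
= 362880 - 362880 + 181440 - 60480 + 15120 - 3024 + 504 - 72 + 9 - 1
= 133496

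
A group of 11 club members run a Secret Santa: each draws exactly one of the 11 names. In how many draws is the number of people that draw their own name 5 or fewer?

39893116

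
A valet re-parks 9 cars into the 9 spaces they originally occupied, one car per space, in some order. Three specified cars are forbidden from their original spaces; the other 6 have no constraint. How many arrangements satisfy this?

Let A_j be the event that the j-th constrained one is fixed. By inclusion-exclusion over the 3 events:
Σ_{j=0}^{3} (-1)^j C(3,j)(9-j)!
= C(3,0)·9! - C(3,1)·8! + C(3,2)·7! - C(3,3)·6!
= 362880 - 120960 + 15120 - 720
= 256320

256320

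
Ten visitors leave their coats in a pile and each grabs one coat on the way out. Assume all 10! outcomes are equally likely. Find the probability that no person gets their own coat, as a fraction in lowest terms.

16481/44800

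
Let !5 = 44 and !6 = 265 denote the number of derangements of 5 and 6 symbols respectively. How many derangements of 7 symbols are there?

1854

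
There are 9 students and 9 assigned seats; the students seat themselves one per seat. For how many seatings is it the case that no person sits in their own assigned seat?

By inclusion-exclusion, !9 = Σ (-1)^k · 9!/k! for k=0..9
= 9! - 9!/1! + 9!/2! - 9!/3! + 9!/4! - 9!/5! + 9!/6! - 9!/7! + 9!/8! - 9!/9!
= 362880 - 362880 + 181440 - 60480 + 15120 - 3024 + 504 - 72 + 9 - 1
= 133496

133496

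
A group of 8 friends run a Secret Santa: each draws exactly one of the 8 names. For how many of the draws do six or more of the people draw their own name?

29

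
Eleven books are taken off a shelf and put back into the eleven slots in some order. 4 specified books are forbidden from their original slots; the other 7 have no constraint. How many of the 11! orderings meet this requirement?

Inclusion-exclusion on the 4 forbidden self-matches:
Σ_{j=0}^{4} (-1)^j C(4,j)(11-j)!
= C(4,0)·11! - C(4,1)·10! + C(4,2)·9! - C(4,3)·8! + C(4,4)·7!
= 39916800 - 14515200 + 2177280 - 161280 + 5040
= 27422640

27422640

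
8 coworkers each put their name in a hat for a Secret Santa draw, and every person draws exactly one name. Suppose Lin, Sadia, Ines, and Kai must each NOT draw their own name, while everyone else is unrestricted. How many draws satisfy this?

Inclusion-exclusion on the 4 forbidden self-matches:
Σ_{j=0}^{4} (-1)^j C(4,j)(8-j)!
= C(4,0)·8! - C(4,1)·7! + C(4,2)·6! - C(4,3)·5! + C(4,4)·4!
= 40320 - 20160 + 4320 - 480 + 24
= 24024

24024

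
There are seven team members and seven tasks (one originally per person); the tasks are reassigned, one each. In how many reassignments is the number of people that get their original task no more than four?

5018

Sum C(7,i)·!(7-i) for i = 0..4:
  i=0: C(7,0)·!7 = 1·1854 = 1854
  i=1: C(7,1)·!6 = 7·265 = 1855
  i=2: C(7,2)·!5 = 21·44 = 924
  i=3: C(7,3)·!4 = 35·9 = 315
  i=4: C(7,4)·!3 = 35·2 = 70
Total = 5018.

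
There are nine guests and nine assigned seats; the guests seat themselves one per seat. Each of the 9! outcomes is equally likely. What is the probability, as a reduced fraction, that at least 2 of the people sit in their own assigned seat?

Favorable outcomes: Σ_{i≥2} C(9,i)·!(9-i) = 36·1854 + 84·265 + 126·44 + 126·9 + 84·2 + 36·1 + 9·0 + 1·1 = 95887.
Total outcomes: 9! = 362880.
Probability = 95887/362880 = 95887/362880.

95887/362880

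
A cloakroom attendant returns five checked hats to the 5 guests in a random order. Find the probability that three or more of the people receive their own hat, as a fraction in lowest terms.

11/120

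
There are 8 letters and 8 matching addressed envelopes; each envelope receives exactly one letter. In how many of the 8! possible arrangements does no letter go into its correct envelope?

14833

By inclusion-exclusion, !8 = Σ (-1)^k · 8!/k! for k=0..8
= 8! - 8!/1! + 8!/2! - 8!/3! + 8!/4! - 8!/5! + 8!/6! - 8!/7! + 8!/8!
= 40320 - 40320 + 20160 - 6720 + 1680 - 336 + 56 - 8 + 1
= 14833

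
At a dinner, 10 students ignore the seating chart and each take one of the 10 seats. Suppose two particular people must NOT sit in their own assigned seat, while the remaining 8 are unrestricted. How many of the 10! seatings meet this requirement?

Inclusion-exclusion on the 2 forbidden self-matches:
Σ_{j=0}^{2} (-1)^j C(2,j)(10-j)!
= C(2,0)·10! - C(2,1)·9! + C(2,2)·8!
= 3628800 - 725760 + 40320
= 2943360

2943360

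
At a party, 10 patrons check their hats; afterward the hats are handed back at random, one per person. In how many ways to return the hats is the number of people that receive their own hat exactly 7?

240

Choose which 7 of the 10 are fixed: C(10,7) = 120.
The remaining 3 must be deranged: !3 = 2.
Total: 120 × 2 = 240.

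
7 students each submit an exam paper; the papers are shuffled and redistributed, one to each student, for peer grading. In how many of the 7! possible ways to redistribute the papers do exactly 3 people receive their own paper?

315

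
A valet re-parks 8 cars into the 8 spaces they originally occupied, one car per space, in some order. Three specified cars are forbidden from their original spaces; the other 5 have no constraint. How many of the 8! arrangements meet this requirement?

27240

Inclusion-exclusion on the 3 forbidden self-matches:
Σ_{j=0}^{3} (-1)^j C(3,j)(8-j)!
= C(3,0)·8! - C(3,1)·7! + C(3,2)·6! - C(3,3)·5!
= 40320 - 15120 + 2160 - 120
= 27240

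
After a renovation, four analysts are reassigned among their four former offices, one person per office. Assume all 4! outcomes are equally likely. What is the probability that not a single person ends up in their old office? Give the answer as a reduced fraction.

Favorable outcomes: !4 = 9.
Total outcomes: 4! = 24.
Probability = 9/24 = 3/8.

3/8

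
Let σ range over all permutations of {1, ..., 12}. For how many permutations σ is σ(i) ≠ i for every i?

176214841

!12 = 12! · Σ_{k=0}^{12} (-1)^k/k!
= 12! - 12!/1! + 12!/2! - 12!/3! + 12!/4! - 12!/5! + 12!/6! - 12!/7! + 12!/8! - 12!/9! + 12!/10! - 12!/11! + 12!/12!
= 479001600 - 479001600 + 239500800 - 79833600 + 19958400 - 3991680 + 665280 - 95040 + 11880 - 1320 + 132 - 12 + 1
= 176214841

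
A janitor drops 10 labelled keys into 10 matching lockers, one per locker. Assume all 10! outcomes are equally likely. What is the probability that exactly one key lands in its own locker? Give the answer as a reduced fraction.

16687/45360

Favorable outcomes: C(10,1)·!9 = 10·133496 = 1334960.
Total outcomes: 10! = 3628800.
Probability = 1334960/3628800 = 16687/45360.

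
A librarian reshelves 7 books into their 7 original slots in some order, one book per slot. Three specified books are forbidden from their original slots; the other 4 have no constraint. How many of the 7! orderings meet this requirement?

3216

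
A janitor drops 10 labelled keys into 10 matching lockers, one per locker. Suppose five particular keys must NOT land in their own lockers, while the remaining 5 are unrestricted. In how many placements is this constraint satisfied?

2170680

Inclusion-exclusion on the 5 forbidden self-matches:
Σ_{j=0}^{5} (-1)^j C(5,j)(10-j)!
= C(5,0)·10! - C(5,1)·9! + C(5,2)·8! - C(5,3)·7! + C(5,4)·6! - C(5,5)·5!
= 3628800 - 1814400 + 403200 - 50400 + 3600 - 120
= 2170680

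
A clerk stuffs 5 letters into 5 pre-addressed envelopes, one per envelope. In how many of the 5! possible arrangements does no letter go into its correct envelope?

44

By inclusion-exclusion, !5 = Σ (-1)^k · 5!/k! for k=0..5
= 5! - 5!/1! + 5!/2! - 5!/3! + 5!/4! - 5!/5!
= 120 - 120 + 60 - 20 + 5 - 1
= 44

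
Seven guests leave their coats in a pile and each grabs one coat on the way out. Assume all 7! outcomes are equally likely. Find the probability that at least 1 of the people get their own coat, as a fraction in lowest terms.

177/280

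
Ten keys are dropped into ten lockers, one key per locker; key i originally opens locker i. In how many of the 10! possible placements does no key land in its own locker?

By inclusion-exclusion, !10 = Σ (-1)^k · 10!/k! for k=0..10
= 10! - 10!/1! + 10!/2! - 10!/3! + 10!/4! - 10!/5! + 10!/6! - 10!/7! + 10!/8! - 10!/9! + 10!/10!
= 3628800 - 3628800 + 1814400 - 604800 + 151200 - 30240 + 5040 - 720 + 90 - 10 + 1
= 1334961

1334961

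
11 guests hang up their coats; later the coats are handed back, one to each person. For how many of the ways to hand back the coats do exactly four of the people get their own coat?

611820

Pick the 4 fixed positions: C(11,4) = 330 ways.
The other 7 form a derangement: !7 = 1854.
Total: 330 × 1854 = 611820.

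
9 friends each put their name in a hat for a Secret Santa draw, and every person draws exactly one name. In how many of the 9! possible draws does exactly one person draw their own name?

133497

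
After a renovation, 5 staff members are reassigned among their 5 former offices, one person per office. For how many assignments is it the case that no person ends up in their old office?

The number of derangements of 5 is !5 = Σ_{k=0}^{5} (-1)^k·5!/k!
= 5! - 5!/1! + 5!/2! - 5!/3! + 5!/4! - 5!/5!
= 120 - 120 + 60 - 20 + 5 - 1
= 44

44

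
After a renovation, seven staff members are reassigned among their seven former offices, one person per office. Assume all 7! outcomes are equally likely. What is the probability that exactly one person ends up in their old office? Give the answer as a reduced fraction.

53/144

Favorable outcomes: C(7,1)·!6 = 7·265 = 1855.
Total outcomes: 7! = 5040.
Probability = 1855/5040 = 53/144.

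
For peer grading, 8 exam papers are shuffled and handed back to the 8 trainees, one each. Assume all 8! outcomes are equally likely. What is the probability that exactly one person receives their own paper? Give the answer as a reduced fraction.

103/280

Favorable outcomes: C(8,1)·!7 = 8·1854 = 14832.
Total outcomes: 8! = 40320.
Probability = 14832/40320 = 103/280.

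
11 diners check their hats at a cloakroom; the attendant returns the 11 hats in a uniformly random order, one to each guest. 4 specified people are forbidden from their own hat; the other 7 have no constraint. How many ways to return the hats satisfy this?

27422640

Inclusion-exclusion on the 4 forbidden self-matches:
Σ_{j=0}^{4} (-1)^j C(4,j)(11-j)!
= C(4,0)·11! - C(4,1)·10! + C(4,2)·9! - C(4,3)·8! + C(4,4)·7!
= 39916800 - 14515200 + 2177280 - 161280 + 5040
= 27422640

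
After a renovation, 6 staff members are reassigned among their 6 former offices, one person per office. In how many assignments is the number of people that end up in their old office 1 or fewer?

529

# with exactly i fixed is C(6,i)·!(6-i); sum over i=0..1:
  i=0: C(6,0)·!6 = 1·265 = 265
  i=1: C(6,1)·!5 = 6·44 = 264
Total = 529.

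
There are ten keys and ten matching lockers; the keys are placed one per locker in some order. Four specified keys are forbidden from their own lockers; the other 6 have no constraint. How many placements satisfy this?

2399760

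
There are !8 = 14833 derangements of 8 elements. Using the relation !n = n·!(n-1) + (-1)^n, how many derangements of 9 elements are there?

133496

!9 = 9·14833 - 1 = 133496.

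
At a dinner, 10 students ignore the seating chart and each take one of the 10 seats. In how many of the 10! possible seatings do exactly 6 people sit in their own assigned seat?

1890

Choose which 6 of the 10 are fixed: C(10,6) = 210.
The remaining 4 must be deranged: !4 = 9.
Total: 210 × 9 = 1890.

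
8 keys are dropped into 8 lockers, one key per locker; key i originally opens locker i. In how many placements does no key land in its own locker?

14833

The number of derangements of 8 is !8 = Σ_{k=0}^{8} (-1)^k·8!/k!
= 8! - 8!/1! + 8!/2! - 8!/3! + 8!/4! - 8!/5! + 8!/6! - 8!/7! + 8!/8!
= 40320 - 40320 + 20160 - 6720 + 1680 - 336 + 56 - 8 + 1
= 14833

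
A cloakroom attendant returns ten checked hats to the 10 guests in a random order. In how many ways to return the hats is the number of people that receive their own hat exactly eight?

45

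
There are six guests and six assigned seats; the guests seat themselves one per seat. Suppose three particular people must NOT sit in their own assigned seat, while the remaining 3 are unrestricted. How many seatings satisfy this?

Let A_j be the event that the j-th constrained one is fixed. By inclusion-exclusion over the 3 events:
Σ_{j=0}^{3} (-1)^j C(3,j)(6-j)!
= C(3,0)·6! - C(3,1)·5! + C(3,2)·4! - C(3,3)·3!
= 720 - 360 + 72 - 6
= 426

426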